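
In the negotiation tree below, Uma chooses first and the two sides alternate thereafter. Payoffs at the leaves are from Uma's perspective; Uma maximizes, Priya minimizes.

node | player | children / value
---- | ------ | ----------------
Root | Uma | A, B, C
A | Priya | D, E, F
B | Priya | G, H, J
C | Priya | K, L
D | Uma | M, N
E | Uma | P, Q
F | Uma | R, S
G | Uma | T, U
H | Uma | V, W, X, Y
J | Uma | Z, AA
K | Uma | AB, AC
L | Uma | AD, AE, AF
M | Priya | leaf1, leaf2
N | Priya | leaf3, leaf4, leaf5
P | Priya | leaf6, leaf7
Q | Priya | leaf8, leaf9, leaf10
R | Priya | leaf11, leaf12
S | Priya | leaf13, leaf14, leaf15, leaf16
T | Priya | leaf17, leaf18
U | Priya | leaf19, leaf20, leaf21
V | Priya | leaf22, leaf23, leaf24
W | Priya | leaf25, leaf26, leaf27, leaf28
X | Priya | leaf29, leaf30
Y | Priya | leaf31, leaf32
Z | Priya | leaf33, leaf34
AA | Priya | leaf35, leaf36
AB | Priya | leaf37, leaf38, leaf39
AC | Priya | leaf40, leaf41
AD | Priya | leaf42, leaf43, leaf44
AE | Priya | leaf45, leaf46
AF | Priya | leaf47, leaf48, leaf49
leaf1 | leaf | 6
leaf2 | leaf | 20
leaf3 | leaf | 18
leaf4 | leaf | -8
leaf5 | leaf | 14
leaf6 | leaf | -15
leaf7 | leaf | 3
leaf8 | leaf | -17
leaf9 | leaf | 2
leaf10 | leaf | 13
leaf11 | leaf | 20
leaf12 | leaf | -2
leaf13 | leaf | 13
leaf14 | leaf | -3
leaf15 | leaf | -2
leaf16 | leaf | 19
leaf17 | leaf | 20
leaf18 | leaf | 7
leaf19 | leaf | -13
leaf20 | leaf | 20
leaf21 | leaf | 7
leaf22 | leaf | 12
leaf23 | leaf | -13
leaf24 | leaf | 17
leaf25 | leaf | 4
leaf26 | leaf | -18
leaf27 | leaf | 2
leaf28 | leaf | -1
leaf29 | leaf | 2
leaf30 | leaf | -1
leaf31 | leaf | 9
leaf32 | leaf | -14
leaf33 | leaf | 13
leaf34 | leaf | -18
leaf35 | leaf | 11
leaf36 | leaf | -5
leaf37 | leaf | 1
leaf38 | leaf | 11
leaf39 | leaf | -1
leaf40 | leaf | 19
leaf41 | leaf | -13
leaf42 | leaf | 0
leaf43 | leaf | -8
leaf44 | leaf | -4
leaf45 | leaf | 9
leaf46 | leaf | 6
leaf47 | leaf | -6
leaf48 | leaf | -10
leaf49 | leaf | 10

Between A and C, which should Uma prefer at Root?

C

M (Priya): min(6, 20) = 6
N (Priya): min(18, -8, 14) = -8
D (Uma): max(6, -8) = 6
P (Priya): min(-15, 3) = -15
Q (Priya): min(-17, 2, 13) = -17
E (Uma): max(-15, -17) = -15
R (Priya): min(20, -2) = -2
S (Priya): min(13, -3, -2, 19) = -3
F (Uma): max(-2, -3) = -2
A (Priya): min(6, -15, -2) = -15
AB (Priya): min(1, 11, -1) = -1
AC (Priya): min(19, -13) = -13
K (Uma): max(-1, -13) = -1
AD (Priya): min(0, -8, -4) = -8
AE (Priya): min(9, 6) = 6
AF (Priya): min(-6, -10, 10) = -10
L (Uma): max(-8, 6, -10) = 6
C (Priya): min(-1, 6) = -1
Uma prefers the higher value; A=-15, C=-1. C is better since -1 > -15.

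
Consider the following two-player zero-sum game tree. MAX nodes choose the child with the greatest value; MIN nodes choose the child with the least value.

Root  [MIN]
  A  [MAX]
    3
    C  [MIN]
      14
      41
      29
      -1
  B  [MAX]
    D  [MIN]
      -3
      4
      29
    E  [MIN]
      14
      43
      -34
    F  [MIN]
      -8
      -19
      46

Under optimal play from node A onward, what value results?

C (MIN): min(14, 41, 29, -1) = -1
A (MAX): max(3, -1) = 3

3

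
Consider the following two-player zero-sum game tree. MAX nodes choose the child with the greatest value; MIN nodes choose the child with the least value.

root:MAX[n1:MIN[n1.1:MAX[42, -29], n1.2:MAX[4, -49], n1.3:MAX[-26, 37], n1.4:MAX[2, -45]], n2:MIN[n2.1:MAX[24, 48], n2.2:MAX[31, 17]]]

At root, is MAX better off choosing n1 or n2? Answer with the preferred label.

n1.1 (MAX): max(42, -29) = 42
n1.2 (MAX): max(4, -49) = 4
n1.3 (MAX): max(-26, 37) = 37
n1.4 (MAX): max(2, -45) = 2
n1 (MIN): min(42, 4, 37, 2) = 2
n2.1 (MAX): max(24, 48) = 48
n2.2 (MAX): max(31, 17) = 31
n2 (MIN): min(48, 31) = 31
MAX prefers the higher value; n1=2, n2=31. n2 is better since 31 > 2.

n2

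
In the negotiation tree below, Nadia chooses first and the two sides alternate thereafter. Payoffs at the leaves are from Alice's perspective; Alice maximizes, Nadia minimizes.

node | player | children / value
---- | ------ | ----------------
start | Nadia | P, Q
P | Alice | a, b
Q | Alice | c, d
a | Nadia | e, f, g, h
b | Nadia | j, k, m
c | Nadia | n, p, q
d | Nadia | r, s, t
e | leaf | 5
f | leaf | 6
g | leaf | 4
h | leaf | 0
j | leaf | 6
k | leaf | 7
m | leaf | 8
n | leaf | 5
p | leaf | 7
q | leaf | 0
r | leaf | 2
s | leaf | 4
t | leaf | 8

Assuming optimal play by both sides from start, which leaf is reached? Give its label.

a (Nadia): min(5, 6, 4, 0) = 0
b (Nadia): min(6, 7, 8) = 6
P (Alice): max(0, 6) = 6
c (Nadia): min(5, 7, 0) = 0
d (Nadia): min(2, 4, 8) = 2
Q (Alice): max(0, 2) = 2
start (Nadia): min(6, 2) = 2
At start, Nadia picks Q (lowest: 2).
At Q, Alice picks d (highest: 2).
At d, Nadia picks r (lowest: 2).
Terminal value 2.

r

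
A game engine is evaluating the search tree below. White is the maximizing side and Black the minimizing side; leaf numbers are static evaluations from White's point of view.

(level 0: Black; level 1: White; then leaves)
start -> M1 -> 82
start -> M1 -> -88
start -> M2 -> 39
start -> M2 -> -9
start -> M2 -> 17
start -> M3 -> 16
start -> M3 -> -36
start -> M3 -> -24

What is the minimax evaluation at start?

16

M1 (White): max(82, -88) = 82
M2 (White): max(39, -9, 17) = 39
M3 (White): max(16, -36, -24) = 16
start (Black): min(82, 39, 16) = 16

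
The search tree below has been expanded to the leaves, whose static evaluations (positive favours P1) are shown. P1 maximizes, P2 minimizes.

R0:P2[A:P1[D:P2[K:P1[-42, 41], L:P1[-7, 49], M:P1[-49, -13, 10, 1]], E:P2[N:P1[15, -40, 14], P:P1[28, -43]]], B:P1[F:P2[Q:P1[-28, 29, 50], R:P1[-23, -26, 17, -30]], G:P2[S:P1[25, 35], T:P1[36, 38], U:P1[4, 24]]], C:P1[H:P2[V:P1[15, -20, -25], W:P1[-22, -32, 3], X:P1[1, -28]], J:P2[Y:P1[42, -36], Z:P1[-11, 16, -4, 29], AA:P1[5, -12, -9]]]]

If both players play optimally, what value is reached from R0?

5

K (P1): max(-42, 41) = 41
L (P1): max(-7, 49) = 49
M (P1): max(-49, -13, 10, 1) = 10
D (P2): min(41, 49, 10) = 10
N (P1): max(15, -40, 14) = 15
P (P1): max(28, -43) = 28
E (P2): min(15, 28) = 15
A (P1): max(10, 15) = 15
Q (P1): max(-28, 29, 50) = 50
R (P1): max(-23, -26, 17, -30) = 17
F (P2): min(50, 17) = 17
S (P1): max(25, 35) = 35
T (P1): max(36, 38) = 38
U (P1): max(4, 24) = 24
G (P2): min(35, 38, 24) = 24
B (P1): max(17, 24) = 24
V (P1): max(15, -20, -25) = 15
W (P1): max(-22, -32, 3) = 3
X (P1): max(1, -28) = 1
H (P2): min(15, 3, 1) = 1
Y (P1): max(42, -36) = 42
Z (P1): max(-11, 16, -4, 29) = 29
AA (P1): max(5, -12, -9) = 5
J (P2): min(42, 29, 5) = 5
C (P1): max(1, 5) = 5
R0 (P2): min(15, 24, 5) = 5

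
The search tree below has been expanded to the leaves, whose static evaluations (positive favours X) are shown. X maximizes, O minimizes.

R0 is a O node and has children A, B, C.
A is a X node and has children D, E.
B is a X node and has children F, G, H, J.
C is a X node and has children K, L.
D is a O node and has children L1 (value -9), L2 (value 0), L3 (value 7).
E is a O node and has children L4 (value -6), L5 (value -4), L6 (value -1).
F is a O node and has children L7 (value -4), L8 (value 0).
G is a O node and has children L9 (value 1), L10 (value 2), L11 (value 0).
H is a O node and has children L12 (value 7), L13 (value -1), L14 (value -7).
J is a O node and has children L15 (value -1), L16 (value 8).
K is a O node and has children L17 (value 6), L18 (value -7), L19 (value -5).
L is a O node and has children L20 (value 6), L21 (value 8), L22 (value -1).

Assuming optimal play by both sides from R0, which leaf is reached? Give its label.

L4

D (O): min(-9, 0, 7) = -9
E (O): min(-6, -4, -1) = -6
A (X): max(-9, -6) = -6
F (O): min(-4, 0) = -4
G (O): min(1, 2, 0) = 0
H (O): min(7, -1, -7) = -7
J (O): min(-1, 8) = -1
B (X): max(-4, 0, -7, -1) = 0
K (O): min(6, -7, -5) = -7
L (O): min(6, 8, -1) = -1
C (X): max(-7, -1) = -1
R0 (O): min(-6, 0, -1) = -6
At R0, O picks A (lowest: -6).
At A, X picks E (highest: -6).
At E, O picks L4 (lowest: -6).
Terminal value -6.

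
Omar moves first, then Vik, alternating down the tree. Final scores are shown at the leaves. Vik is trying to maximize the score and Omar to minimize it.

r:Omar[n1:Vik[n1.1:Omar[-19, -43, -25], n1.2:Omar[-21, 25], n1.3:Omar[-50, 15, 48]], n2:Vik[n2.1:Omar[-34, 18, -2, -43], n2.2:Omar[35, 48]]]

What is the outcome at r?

-21

n1.1 (Omar): min(-19, -43, -25) = -43
n1.2 (Omar): min(-21, 25) = -21
n1.3 (Omar): min(-50, 15, 48) = -50
n1 (Vik): max(-43, -21, -50) = -21
n2.1 (Omar): min(-34, 18, -2, -43) = -43
n2.2 (Omar): min(35, 48) = 35
n2 (Vik): max(-43, 35) = 35
r (Omar): min(-21, 35) = -21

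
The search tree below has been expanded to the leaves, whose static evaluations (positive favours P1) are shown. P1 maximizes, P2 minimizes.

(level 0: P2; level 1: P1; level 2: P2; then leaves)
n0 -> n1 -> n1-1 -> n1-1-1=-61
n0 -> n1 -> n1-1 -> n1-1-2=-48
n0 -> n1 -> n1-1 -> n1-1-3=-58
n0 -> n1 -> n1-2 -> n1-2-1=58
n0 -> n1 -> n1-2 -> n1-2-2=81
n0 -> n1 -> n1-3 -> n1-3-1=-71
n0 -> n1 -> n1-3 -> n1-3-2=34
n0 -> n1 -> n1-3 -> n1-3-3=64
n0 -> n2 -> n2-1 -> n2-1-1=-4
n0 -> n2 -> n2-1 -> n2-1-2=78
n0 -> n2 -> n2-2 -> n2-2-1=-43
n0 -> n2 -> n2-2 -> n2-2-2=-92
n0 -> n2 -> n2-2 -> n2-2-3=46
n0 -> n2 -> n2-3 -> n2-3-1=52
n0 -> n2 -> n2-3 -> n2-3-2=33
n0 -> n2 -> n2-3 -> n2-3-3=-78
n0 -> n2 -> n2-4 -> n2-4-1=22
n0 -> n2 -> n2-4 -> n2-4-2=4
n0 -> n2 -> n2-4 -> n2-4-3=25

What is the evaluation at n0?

4

n1-1 (P2): min(-61, -48, -58) = -61
n1-2 (P2): min(58, 81) = 58
n1-3 (P2): min(-71, 34, 64) = -71
n1 (P1): max(-61, 58, -71) = 58
n2-1 (P2): min(-4, 78) = -4
n2-2 (P2): min(-43, -92, 46) = -92
n2-3 (P2): min(52, 33, -78) = -78
n2-4 (P2): min(22, 4, 25) = 4
n2 (P1): max(-4, -92, -78, 4) = 4
n0 (P2): min(58, 4) = 4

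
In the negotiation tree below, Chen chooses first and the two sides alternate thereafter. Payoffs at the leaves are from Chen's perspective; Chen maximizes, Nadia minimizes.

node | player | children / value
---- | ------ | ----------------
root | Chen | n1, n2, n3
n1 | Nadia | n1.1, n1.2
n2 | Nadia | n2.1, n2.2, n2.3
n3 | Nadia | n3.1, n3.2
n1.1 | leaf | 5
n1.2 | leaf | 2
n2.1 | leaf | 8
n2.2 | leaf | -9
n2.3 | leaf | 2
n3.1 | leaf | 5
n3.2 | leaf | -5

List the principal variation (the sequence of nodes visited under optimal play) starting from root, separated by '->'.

n1 (Nadia): min(5, 2) = 2
n2 (Nadia): min(8, -9, 2) = -9
n3 (Nadia): min(5, -5) = -5
root (Chen): max(2, -9, -5) = 2
At root, Chen picks n1 (highest: 2).
At n1, Nadia picks n1.2 (lowest: 2).
Terminal value 2.

root -> n1 -> n1.2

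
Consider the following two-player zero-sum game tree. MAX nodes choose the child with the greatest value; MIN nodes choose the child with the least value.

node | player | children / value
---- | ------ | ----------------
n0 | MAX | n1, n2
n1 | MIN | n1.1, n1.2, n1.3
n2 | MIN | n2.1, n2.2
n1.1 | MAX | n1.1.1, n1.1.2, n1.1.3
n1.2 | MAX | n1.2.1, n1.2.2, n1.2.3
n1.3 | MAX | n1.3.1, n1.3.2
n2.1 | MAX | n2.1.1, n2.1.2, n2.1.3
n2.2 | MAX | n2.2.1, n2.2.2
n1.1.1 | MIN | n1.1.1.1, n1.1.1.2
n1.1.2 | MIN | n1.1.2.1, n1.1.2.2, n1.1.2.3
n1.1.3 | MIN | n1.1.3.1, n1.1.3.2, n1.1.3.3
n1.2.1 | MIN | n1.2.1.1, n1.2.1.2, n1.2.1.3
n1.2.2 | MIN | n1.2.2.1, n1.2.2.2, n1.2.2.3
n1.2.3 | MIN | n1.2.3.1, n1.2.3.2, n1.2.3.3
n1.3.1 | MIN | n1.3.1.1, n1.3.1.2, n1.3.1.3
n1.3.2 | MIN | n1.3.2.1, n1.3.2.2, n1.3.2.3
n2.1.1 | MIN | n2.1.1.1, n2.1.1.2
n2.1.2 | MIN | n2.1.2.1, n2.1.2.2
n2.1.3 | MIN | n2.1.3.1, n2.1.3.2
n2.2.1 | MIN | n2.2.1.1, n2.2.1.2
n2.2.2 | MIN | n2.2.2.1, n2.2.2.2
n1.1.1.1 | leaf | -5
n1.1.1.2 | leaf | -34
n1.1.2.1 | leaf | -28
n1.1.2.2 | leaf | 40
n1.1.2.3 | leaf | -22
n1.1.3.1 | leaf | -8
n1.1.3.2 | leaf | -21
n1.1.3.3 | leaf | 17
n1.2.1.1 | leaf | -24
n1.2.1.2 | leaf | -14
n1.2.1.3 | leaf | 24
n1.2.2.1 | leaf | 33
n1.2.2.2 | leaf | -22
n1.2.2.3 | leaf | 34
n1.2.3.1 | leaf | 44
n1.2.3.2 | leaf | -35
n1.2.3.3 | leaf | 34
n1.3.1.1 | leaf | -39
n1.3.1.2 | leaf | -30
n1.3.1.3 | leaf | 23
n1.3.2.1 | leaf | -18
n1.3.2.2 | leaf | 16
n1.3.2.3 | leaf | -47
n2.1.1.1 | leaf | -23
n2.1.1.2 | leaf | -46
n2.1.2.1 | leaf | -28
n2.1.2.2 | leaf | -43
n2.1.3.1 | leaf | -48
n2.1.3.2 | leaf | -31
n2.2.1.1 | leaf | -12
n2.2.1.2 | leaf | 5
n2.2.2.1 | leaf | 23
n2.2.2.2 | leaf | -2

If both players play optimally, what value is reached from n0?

n1.1.1 (MIN): min(-5, -34) = -34
n1.1.2 (MIN): min(-28, 40, -22) = -28
n1.1.3 (MIN): min(-8, -21, 17) = -21
n1.1 (MAX): max(-34, -28, -21) = -21
n1.2.1 (MIN): min(-24, -14, 24) = -24
n1.2.2 (MIN): min(33, -22, 34) = -22
n1.2.3 (MIN): min(44, -35, 34) = -35
n1.2 (MAX): max(-24, -22, -35) = -22
n1.3.1 (MIN): min(-39, -30, 23) = -39
n1.3.2 (MIN): min(-18, 16, -47) = -47
n1.3 (MAX): max(-39, -47) = -39
n1 (MIN): min(-21, -22, -39) = -39
n2.1.1 (MIN): min(-23, -46) = -46
n2.1.2 (MIN): min(-28, -43) = -43
n2.1.3 (MIN): min(-48, -31) = -48
n2.1 (MAX): max(-46, -43, -48) = -43
n2.2.1 (MIN): min(-12, 5) = -12
n2.2.2 (MIN): min(23, -2) = -2
n2.2 (MAX): max(-12, -2) = -2
n2 (MIN): min(-43, -2) = -43
n0 (MAX): max(-39, -43) = -39

-39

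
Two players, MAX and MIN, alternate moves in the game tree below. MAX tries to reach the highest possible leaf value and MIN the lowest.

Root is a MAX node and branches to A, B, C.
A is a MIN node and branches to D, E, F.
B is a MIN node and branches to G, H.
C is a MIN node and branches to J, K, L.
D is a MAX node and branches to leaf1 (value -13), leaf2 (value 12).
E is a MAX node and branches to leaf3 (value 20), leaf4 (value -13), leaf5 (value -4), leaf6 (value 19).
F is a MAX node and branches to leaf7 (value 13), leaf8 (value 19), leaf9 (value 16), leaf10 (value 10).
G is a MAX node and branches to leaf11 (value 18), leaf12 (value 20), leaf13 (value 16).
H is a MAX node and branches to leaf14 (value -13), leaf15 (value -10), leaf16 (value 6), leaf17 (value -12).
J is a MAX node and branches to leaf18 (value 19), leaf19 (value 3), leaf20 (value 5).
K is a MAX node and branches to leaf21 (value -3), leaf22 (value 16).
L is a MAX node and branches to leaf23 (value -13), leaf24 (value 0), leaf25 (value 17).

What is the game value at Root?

D (MAX): max(-13, 12) = 12
E (MAX): max(20, -13, -4, 19) = 20
F (MAX): max(13, 19, 16, 10) = 19
A (MIN): min(12, 20, 19) = 12
G (MAX): max(18, 20, 16) = 20
H (MAX): max(-13, -10, 6, -12) = 6
B (MIN): min(20, 6) = 6
J (MAX): max(19, 3, 5) = 19
K (MAX): max(-3, 16) = 16
L (MAX): max(-13, 0, 17) = 17
C (MIN): min(19, 16, 17) = 16
Root (MAX): max(12, 6, 16) = 16

16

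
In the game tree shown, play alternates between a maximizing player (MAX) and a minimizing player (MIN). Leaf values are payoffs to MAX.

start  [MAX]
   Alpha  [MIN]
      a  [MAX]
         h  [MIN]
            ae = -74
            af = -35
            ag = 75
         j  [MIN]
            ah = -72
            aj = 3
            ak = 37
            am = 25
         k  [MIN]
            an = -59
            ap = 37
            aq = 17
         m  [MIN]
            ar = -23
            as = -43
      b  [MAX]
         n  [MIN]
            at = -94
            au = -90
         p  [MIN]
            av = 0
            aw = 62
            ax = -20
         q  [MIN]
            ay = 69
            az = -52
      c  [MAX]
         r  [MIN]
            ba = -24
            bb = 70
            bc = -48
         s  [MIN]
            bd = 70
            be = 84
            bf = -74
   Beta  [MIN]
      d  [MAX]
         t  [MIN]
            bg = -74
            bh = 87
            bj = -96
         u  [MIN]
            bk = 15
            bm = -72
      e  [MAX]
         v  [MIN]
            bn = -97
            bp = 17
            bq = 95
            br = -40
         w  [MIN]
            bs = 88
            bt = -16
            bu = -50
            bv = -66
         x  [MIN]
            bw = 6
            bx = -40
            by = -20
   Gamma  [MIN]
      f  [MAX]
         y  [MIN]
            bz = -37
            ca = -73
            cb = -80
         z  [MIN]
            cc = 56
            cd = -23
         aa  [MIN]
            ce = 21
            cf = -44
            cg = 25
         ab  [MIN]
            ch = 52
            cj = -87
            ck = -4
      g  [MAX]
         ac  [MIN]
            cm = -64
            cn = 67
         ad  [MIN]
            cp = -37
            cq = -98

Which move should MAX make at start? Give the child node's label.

Alpha

h (MIN): min(-74, -35, 75) = -74
j (MIN): min(-72, 3, 37, 25) = -72
k (MIN): min(-59, 37, 17) = -59
m (MIN): min(-23, -43) = -43
a (MAX): max(-74, -72, -59, -43) = -43
n (MIN): min(-94, -90) = -94
p (MIN): min(0, 62, -20) = -20
q (MIN): min(69, -52) = -52
b (MAX): max(-94, -20, -52) = -20
r (MIN): min(-24, 70, -48) = -48
s (MIN): min(70, 84, -74) = -74
c (MAX): max(-48, -74) = -48
Alpha (MIN): min(-43, -20, -48) = -48
t (MIN): min(-74, 87, -96) = -96
u (MIN): min(15, -72) = -72
d (MAX): max(-96, -72) = -72
v (MIN): min(-97, 17, 95, -40) = -97
w (MIN): min(88, -16, -50, -66) = -66
x (MIN): min(6, -40, -20) = -40
e (MAX): max(-97, -66, -40) = -40
Beta (MIN): min(-72, -40) = -72
y (MIN): min(-37, -73, -80) = -80
z (MIN): min(56, -23) = -23
aa (MIN): min(21, -44, 25) = -44
ab (MIN): min(52, -87, -4) = -87
f (MAX): max(-80, -23, -44, -87) = -23
ac (MIN): min(-64, 67) = -64
ad (MIN): min(-37, -98) = -98
g (MAX): max(-64, -98) = -64
Gamma (MIN): min(-23, -64) = -64
start (MAX): max(-48, -72, -64) = -48
MAX at start wants the highest of {Alpha=-48, Beta=-72, Gamma=-64}, so chooses Alpha.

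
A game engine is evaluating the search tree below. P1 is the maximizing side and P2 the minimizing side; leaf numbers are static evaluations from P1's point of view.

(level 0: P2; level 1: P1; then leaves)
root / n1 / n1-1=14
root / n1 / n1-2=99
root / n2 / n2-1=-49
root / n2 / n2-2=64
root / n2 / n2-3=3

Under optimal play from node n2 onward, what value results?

n2 (P1): max(-49, 64, 3) = 64

64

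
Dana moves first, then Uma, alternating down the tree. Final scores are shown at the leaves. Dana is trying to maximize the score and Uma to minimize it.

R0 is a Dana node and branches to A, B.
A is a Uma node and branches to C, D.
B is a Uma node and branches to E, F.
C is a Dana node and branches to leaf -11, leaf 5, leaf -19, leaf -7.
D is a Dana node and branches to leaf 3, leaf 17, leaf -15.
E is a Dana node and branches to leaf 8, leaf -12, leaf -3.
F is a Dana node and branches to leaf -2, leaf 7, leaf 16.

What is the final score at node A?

5

C (Dana): max(-11, 5, -19, -7) = 5
D (Dana): max(3, 17, -15) = 17
A (Uma): min(5, 17) = 5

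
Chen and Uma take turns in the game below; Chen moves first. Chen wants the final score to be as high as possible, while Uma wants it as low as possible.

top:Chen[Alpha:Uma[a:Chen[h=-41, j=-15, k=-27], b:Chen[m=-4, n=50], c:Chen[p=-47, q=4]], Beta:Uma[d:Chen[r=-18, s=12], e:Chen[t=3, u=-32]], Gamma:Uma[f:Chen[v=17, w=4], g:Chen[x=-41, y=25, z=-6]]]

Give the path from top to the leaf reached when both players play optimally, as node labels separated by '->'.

a (Chen): max(-41, -15, -27) = -15
b (Chen): max(-4, 50) = 50
c (Chen): max(-47, 4) = 4
Alpha (Uma): min(-15, 50, 4) = -15
d (Chen): max(-18, 12) = 12
e (Chen): max(3, -32) = 3
Beta (Uma): min(12, 3) = 3
f (Chen): max(17, 4) = 17
g (Chen): max(-41, 25, -6) = 25
Gamma (Uma): min(17, 25) = 17
top (Chen): max(-15, 3, 17) = 17
At top, Chen picks Gamma (highest: 17).
At Gamma, Uma picks f (lowest: 17).
At f, Chen picks v (highest: 17).
Terminal value 17.

top -> Gamma -> f -> v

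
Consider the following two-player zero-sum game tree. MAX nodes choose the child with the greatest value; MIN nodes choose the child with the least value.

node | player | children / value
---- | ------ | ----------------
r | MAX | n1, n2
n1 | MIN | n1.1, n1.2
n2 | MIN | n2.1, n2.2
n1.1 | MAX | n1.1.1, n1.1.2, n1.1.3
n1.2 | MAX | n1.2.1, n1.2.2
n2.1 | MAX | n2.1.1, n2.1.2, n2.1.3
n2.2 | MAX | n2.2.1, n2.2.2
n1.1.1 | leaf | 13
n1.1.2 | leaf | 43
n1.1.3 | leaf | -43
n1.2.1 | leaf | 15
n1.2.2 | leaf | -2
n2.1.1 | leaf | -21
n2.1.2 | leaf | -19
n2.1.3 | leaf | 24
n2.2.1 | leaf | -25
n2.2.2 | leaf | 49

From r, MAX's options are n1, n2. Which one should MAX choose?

n1.1 (MAX): max(13, 43, -43) = 43
n1.2 (MAX): max(15, -2) = 15
n1 (MIN): min(43, 15) = 15
n2.1 (MAX): max(-21, -19, 24) = 24
n2.2 (MAX): max(-25, 49) = 49
n2 (MIN): min(24, 49) = 24
r (MAX): max(15, 24) = 24
MAX at r wants the highest of {n1=15, n2=24}, so chooses n2.

n2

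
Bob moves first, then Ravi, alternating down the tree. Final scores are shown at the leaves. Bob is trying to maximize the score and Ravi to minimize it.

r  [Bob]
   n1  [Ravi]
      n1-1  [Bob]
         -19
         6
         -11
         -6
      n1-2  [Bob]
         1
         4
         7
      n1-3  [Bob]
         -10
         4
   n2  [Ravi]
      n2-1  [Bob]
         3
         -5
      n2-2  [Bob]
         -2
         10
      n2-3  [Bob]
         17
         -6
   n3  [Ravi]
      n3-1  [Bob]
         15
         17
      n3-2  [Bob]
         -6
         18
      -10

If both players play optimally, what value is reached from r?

n1-1 (Bob): max(-19, 6, -11, -6) = 6
n1-2 (Bob): max(1, 4, 7) = 7
n1-3 (Bob): max(-10, 4) = 4
n1 (Ravi): min(6, 7, 4) = 4
n2-1 (Bob): max(3, -5) = 3
n2-2 (Bob): max(-2, 10) = 10
n2-3 (Bob): max(17, -6) = 17
n2 (Ravi): min(3, 10, 17) = 3
n3-1 (Bob): max(15, 17) = 17
n3-2 (Bob): max(-6, 18) = 18
n3 (Ravi): min(17, 18, -10) = -10
r (Bob): max(4, 3, -10) = 4

4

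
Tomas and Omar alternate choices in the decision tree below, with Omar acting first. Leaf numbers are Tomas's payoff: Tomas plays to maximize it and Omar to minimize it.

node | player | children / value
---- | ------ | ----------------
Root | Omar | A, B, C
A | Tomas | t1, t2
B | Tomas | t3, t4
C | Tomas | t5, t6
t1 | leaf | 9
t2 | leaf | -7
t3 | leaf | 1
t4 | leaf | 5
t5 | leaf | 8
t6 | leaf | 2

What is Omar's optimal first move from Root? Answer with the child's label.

A (Tomas): max(9, -7) = 9
B (Tomas): max(1, 5) = 5
C (Tomas): max(8, 2) = 8
Root (Omar): min(9, 5, 8) = 5
Omar at Root wants the lowest of {A=9, B=5, C=8}, so chooses B.

B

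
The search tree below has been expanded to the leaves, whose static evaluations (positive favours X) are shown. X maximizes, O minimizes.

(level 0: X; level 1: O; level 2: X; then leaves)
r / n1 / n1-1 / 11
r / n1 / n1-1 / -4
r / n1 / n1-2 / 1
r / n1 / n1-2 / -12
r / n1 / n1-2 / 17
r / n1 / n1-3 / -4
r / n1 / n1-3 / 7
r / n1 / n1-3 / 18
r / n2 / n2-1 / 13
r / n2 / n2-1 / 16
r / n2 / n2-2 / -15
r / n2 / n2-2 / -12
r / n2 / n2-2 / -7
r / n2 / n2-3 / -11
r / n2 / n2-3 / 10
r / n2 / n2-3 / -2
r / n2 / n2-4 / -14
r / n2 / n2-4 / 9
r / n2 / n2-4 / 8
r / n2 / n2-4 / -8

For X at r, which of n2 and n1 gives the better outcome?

n1

n2-1 (X): max(13, 16) = 16
n2-2 (X): max(-15, -12, -7) = -7
n2-3 (X): max(-11, 10, -2) = 10
n2-4 (X): max(-14, 9, 8, -8) = 9
n2 (O): min(16, -7, 10, 9) = -7
n1-1 (X): max(11, -4) = 11
n1-2 (X): max(1, -12, 17) = 17
n1-3 (X): max(-4, 7, 18) = 18
n1 (O): min(11, 17, 18) = 11
X prefers the higher value; n2=-7, n1=11. n1 is better since 11 > -7.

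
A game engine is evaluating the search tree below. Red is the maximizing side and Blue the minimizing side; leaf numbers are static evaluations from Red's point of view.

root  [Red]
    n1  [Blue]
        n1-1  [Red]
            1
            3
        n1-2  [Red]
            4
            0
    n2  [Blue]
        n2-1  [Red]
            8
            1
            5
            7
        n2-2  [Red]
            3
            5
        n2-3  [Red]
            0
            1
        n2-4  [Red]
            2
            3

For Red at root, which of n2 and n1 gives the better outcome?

n2-1 (Red): max(8, 1, 5, 7) = 8
n2-2 (Red): max(3, 5) = 5
n2-3 (Red): max(0, 1) = 1
n2-4 (Red): max(2, 3) = 3
n2 (Blue): min(8, 5, 1, 3) = 1
n1-1 (Red): max(1, 3) = 3
n1-2 (Red): max(4, 0) = 4
n1 (Blue): min(3, 4) = 3
Red prefers the higher value; n2=1, n1=3. n1 is better since 3 > 1.

n1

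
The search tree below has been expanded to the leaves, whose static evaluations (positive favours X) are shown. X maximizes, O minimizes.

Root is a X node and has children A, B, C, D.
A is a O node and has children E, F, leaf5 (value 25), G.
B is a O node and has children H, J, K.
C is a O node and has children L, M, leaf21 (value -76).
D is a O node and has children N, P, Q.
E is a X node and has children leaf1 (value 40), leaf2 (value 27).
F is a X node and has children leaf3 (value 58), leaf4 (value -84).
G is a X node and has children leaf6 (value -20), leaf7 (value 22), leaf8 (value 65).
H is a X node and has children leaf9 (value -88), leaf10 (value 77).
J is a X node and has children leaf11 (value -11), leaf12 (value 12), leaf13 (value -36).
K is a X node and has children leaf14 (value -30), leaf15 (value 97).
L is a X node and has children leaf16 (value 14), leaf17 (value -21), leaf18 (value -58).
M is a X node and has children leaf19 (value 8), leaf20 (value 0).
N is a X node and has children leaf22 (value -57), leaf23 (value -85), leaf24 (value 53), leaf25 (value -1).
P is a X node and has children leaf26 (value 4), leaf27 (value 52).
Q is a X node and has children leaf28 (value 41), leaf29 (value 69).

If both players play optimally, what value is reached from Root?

E (X): max(40, 27) = 40
F (X): max(58, -84) = 58
G (X): max(-20, 22, 65) = 65
A (O): min(40, 58, 25, 65) = 25
H (X): max(-88, 77) = 77
J (X): max(-11, 12, -36) = 12
K (X): max(-30, 97) = 97
B (O): min(77, 12, 97) = 12
L (X): max(14, -21, -58) = 14
M (X): max(8, 0) = 8
C (O): min(14, 8, -76) = -76
N (X): max(-57, -85, 53, -1) = 53
P (X): max(4, 52) = 52
Q (X): max(41, 69) = 69
D (O): min(53, 52, 69) = 52
Root (X): max(25, 12, -76, 52) = 52

52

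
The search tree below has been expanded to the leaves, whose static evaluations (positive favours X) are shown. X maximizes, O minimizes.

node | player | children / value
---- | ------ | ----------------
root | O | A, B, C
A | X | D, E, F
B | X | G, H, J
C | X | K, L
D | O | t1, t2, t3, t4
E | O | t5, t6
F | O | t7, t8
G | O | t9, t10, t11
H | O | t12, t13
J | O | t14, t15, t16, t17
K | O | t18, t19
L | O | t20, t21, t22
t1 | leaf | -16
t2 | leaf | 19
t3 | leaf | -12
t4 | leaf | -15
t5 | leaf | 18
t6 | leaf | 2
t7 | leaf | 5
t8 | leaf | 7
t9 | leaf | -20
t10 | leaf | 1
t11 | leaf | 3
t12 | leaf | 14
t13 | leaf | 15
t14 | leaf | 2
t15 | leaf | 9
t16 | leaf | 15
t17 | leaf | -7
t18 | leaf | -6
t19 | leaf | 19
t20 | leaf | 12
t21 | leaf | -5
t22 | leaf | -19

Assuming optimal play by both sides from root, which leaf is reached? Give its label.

D (O): min(-16, 19, -12, -15) = -16
E (O): min(18, 2) = 2
F (O): min(5, 7) = 5
A (X): max(-16, 2, 5) = 5
G (O): min(-20, 1, 3) = -20
H (O): min(14, 15) = 14
J (O): min(2, 9, 15, -7) = -7
B (X): max(-20, 14, -7) = 14
K (O): min(-6, 19) = -6
L (O): min(12, -5, -19) = -19
C (X): max(-6, -19) = -6
root (O): min(5, 14, -6) = -6
At root, O picks C (lowest: -6).
At C, X picks K (highest: -6).
At K, O picks t18 (lowest: -6).
Terminal value -6.

t18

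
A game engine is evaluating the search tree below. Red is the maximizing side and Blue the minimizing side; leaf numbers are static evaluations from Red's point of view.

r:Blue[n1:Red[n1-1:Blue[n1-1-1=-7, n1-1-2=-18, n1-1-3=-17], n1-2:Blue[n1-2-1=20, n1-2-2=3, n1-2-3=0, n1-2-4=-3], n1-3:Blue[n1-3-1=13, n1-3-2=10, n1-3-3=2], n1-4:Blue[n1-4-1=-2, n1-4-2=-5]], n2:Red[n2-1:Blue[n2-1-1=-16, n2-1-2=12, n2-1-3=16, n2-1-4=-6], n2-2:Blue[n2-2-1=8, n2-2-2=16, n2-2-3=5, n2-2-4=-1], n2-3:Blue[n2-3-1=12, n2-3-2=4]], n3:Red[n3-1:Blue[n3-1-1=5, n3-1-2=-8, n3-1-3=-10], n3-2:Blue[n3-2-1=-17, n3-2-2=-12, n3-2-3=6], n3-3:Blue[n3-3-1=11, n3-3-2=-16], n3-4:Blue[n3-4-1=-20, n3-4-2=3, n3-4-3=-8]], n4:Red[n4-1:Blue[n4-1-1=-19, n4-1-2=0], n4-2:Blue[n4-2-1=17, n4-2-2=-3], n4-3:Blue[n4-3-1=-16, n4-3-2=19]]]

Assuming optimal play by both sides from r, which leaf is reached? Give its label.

n3-1-3

n1-1 (Blue): min(-7, -18, -17) = -18
n1-2 (Blue): min(20, 3, 0, -3) = -3
n1-3 (Blue): min(13, 10, 2) = 2
n1-4 (Blue): min(-2, -5) = -5
n1 (Red): max(-18, -3, 2, -5) = 2
n2-1 (Blue): min(-16, 12, 16, -6) = -16
n2-2 (Blue): min(8, 16, 5, -1) = -1
n2-3 (Blue): min(12, 4) = 4
n2 (Red): max(-16, -1, 4) = 4
n3-1 (Blue): min(5, -8, -10) = -10
n3-2 (Blue): min(-17, -12, 6) = -17
n3-3 (Blue): min(11, -16) = -16
n3-4 (Blue): min(-20, 3, -8) = -20
n3 (Red): max(-10, -17, -16, -20) = -10
n4-1 (Blue): min(-19, 0) = -19
n4-2 (Blue): min(17, -3) = -3
n4-3 (Blue): min(-16, 19) = -16
n4 (Red): max(-19, -3, -16) = -3
r (Blue): min(2, 4, -10, -3) = -10
At r, Blue picks n3 (lowest: -10).
At n3, Red picks n3-1 (highest: -10).
At n3-1, Blue picks n3-1-3 (lowest: -10).
Terminal value -10.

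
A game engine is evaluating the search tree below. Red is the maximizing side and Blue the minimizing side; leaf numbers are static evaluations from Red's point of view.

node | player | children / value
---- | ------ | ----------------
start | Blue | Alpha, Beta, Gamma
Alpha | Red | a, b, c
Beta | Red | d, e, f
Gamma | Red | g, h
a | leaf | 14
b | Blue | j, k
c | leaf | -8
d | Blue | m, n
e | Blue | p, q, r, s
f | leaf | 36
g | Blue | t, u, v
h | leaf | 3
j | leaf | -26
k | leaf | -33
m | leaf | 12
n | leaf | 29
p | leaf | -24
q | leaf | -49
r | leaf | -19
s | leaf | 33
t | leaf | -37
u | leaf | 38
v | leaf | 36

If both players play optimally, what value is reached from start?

3

b (Blue): min(-26, -33) = -33
Alpha (Red): max(14, -33, -8) = 14
d (Blue): min(12, 29) = 12
e (Blue): min(-24, -49, -19, 33) = -49
Beta (Red): max(12, -49, 36) = 36
g (Blue): min(-37, 38, 36) = -37
Gamma (Red): max(-37, 3) = 3
start (Blue): min(14, 36, 3) = 3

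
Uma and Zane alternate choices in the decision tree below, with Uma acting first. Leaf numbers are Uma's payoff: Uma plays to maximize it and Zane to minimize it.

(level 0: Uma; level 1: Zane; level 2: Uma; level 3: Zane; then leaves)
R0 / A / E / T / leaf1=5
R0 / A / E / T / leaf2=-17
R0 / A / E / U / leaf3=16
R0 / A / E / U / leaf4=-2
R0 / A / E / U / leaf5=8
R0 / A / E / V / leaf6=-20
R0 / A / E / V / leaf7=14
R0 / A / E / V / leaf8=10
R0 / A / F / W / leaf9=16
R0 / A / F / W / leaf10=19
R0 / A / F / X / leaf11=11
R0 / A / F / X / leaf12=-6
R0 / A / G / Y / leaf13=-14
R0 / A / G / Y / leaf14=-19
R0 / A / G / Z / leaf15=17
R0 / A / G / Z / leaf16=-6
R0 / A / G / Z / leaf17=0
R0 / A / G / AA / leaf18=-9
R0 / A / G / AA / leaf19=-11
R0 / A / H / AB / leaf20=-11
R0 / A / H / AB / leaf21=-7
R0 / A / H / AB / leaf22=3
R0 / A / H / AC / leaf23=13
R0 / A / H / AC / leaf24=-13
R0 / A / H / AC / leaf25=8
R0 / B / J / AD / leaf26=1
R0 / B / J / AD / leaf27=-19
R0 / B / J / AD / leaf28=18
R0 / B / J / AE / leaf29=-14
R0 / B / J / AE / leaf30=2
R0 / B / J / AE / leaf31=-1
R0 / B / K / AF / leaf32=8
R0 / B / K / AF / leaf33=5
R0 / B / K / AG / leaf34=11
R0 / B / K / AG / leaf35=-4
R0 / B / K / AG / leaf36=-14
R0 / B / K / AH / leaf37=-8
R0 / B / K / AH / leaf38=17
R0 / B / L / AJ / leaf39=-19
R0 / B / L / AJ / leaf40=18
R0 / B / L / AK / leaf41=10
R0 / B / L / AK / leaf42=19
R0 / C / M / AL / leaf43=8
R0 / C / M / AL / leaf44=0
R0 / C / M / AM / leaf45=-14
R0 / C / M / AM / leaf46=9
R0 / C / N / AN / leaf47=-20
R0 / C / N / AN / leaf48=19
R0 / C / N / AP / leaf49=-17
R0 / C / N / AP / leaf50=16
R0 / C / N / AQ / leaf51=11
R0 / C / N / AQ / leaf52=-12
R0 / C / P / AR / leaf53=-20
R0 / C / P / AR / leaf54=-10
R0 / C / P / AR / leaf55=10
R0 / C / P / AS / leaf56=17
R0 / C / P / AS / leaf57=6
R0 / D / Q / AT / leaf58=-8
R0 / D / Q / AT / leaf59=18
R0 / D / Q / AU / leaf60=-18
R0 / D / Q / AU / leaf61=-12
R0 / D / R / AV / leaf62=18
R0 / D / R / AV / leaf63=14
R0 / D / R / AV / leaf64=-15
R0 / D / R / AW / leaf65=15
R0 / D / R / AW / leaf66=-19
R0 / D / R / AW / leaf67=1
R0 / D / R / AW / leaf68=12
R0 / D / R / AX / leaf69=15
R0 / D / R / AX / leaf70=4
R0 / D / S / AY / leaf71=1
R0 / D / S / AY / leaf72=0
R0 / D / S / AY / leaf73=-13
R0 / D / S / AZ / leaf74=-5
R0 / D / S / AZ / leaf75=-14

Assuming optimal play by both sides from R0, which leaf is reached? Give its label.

T (Zane): min(5, -17) = -17
U (Zane): min(16, -2, 8) = -2
V (Zane): min(-20, 14, 10) = -20
E (Uma): max(-17, -2, -20) = -2
W (Zane): min(16, 19) = 16
X (Zane): min(11, -6) = -6
F (Uma): max(16, -6) = 16
Y (Zane): min(-14, -19) = -19
Z (Zane): min(17, -6, 0) = -6
AA (Zane): min(-9, -11) = -11
G (Uma): max(-19, -6, -11) = -6
AB (Zane): min(-11, -7, 3) = -11
AC (Zane): min(13, -13, 8) = -13
H (Uma): max(-11, -13) = -11
A (Zane): min(-2, 16, -6, -11) = -11
AD (Zane): min(1, -19, 18) = -19
AE (Zane): min(-14, 2, -1) = -14
J (Uma): max(-19, -14) = -14
AF (Zane): min(8, 5) = 5
AG (Zane): min(11, -4, -14) = -14
AH (Zane): min(-8, 17) = -8
K (Uma): max(5, -14, -8) = 5
AJ (Zane): min(-19, 18) = -19
AK (Zane): min(10, 19) = 10
L (Uma): max(-19, 10) = 10
B (Zane): min(-14, 5, 10) = -14
AL (Zane): min(8, 0) = 0
AM (Zane): min(-14, 9) = -14
M (Uma): max(0, -14) = 0
AN (Zane): min(-20, 19) = -20
AP (Zane): min(-17, 16) = -17
AQ (Zane): min(11, -12) = -12
N (Uma): max(-20, -17, -12) = -12
AR (Zane): min(-20, -10, 10) = -20
AS (Zane): min(17, 6) = 6
P (Uma): max(-20, 6) = 6
C (Zane): min(0, -12, 6) = -12
AT (Zane): min(-8, 18) = -8
AU (Zane): min(-18, -12) = -18
Q (Uma): max(-8, -18) = -8
AV (Zane): min(18, 14, -15) = -15
AW (Zane): min(15, -19, 1, 12) = -19
AX (Zane): min(15, 4) = 4
R (Uma): max(-15, -19, 4) = 4
AY (Zane): min(1, 0, -13) = -13
AZ (Zane): min(-5, -14) = -14
S (Uma): max(-13, -14) = -13
D (Zane): min(-8, 4, -13) = -13
R0 (Uma): max(-11, -14, -12, -13) = -11
At R0, Uma picks A (highest: -11).
At A, Zane picks H (lowest: -11).
At H, Uma picks AB (highest: -11).
At AB, Zane picks leaf20 (lowest: -11).
Terminal value -11.

leaf20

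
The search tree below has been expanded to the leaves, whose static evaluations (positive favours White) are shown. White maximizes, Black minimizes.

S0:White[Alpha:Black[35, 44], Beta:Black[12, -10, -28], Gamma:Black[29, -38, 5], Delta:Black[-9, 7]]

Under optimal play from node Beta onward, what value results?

-28

Beta (Black): min(12, -10, -28) = -28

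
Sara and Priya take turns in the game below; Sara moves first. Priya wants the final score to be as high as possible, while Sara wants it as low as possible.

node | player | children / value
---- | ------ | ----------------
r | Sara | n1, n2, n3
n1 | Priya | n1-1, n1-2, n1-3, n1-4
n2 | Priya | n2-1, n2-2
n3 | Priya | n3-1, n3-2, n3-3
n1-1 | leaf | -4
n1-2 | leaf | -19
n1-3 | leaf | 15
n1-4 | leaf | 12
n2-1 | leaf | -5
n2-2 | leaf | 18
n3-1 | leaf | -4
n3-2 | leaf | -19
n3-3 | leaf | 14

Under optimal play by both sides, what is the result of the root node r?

14

n1 (Priya): max(-4, -19, 15, 12) = 15
n2 (Priya): max(-5, 18) = 18
n3 (Priya): max(-4, -19, 14) = 14
r (Sara): min(15, 18, 14) = 14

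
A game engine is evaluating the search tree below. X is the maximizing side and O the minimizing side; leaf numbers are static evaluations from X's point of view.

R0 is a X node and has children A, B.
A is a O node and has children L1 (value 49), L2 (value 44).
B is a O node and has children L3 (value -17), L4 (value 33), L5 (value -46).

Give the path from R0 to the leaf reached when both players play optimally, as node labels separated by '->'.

A (O): min(49, 44) = 44
B (O): min(-17, 33, -46) = -46
R0 (X): max(44, -46) = 44
At R0, X picks A (highest: 44).
At A, O picks L2 (lowest: 44).
Terminal value 44.

R0 -> A -> L2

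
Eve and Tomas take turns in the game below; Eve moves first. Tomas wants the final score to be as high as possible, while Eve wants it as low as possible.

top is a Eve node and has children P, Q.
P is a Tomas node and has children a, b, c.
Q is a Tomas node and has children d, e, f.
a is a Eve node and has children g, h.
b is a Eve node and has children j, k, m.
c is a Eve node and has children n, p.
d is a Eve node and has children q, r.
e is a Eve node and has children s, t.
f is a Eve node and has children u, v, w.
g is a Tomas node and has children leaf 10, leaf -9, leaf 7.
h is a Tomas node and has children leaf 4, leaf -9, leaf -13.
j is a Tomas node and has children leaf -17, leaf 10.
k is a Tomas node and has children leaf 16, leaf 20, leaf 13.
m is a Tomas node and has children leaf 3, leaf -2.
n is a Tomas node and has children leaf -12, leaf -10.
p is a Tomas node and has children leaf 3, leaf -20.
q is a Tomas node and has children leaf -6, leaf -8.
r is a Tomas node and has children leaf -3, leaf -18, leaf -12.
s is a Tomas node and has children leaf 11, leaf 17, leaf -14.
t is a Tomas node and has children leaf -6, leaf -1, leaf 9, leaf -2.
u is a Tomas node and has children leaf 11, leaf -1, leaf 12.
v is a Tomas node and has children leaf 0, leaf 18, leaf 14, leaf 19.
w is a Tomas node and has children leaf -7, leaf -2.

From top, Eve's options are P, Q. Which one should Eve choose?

P

g (Tomas): max(10, -9, 7) = 10
h (Tomas): max(4, -9, -13) = 4
a (Eve): min(10, 4) = 4
j (Tomas): max(-17, 10) = 10
k (Tomas): max(16, 20, 13) = 20
m (Tomas): max(3, -2) = 3
b (Eve): min(10, 20, 3) = 3
n (Tomas): max(-12, -10) = -10
p (Tomas): max(3, -20) = 3
c (Eve): min(-10, 3) = -10
P (Tomas): max(4, 3, -10) = 4
q (Tomas): max(-6, -8) = -6
r (Tomas): max(-3, -18, -12) = -3
d (Eve): min(-6, -3) = -6
s (Tomas): max(11, 17, -14) = 17
t (Tomas): max(-6, -1, 9, -2) = 9
e (Eve): min(17, 9) = 9
u (Tomas): max(11, -1, 12) = 12
v (Tomas): max(0, 18, 14, 19) = 19
w (Tomas): max(-7, -2) = -2
f (Eve): min(12, 19, -2) = -2
Q (Tomas): max(-6, 9, -2) = 9
top (Eve): min(4, 9) = 4
Eve at top wants the lowest of {P=4, Q=9}, so chooses P.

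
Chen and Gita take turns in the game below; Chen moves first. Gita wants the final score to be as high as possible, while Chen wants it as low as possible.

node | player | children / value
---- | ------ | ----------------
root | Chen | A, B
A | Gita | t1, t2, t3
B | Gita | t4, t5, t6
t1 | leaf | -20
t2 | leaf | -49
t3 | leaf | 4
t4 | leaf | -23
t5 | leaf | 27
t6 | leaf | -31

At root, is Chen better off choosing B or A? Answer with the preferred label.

A

B (Gita): max(-23, 27, -31) = 27
A (Gita): max(-20, -49, 4) = 4
Chen prefers the lower value; B=27, A=4. A is better since 4 < 27.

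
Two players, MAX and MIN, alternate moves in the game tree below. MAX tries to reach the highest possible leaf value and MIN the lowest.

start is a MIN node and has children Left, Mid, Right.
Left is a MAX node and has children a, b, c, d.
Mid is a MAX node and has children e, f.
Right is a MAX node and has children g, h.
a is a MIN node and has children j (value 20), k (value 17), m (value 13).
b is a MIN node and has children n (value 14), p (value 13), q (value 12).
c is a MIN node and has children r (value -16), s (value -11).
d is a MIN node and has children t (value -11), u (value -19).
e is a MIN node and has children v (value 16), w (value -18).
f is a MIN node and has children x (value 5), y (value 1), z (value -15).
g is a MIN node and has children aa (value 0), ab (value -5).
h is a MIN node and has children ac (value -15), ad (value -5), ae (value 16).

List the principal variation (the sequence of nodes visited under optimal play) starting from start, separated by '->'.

a (MIN): min(20, 17, 13) = 13
b (MIN): min(14, 13, 12) = 12
c (MIN): min(-16, -11) = -16
d (MIN): min(-11, -19) = -19
Left (MAX): max(13, 12, -16, -19) = 13
e (MIN): min(16, -18) = -18
f (MIN): min(5, 1, -15) = -15
Mid (MAX): max(-18, -15) = -15
g (MIN): min(0, -5) = -5
h (MIN): min(-15, -5, 16) = -15
Right (MAX): max(-5, -15) = -5
start (MIN): min(13, -15, -5) = -15
At start, MIN picks Mid (lowest: -15).
At Mid, MAX picks f (highest: -15).
At f, MIN picks z (lowest: -15).
Terminal value -15.

start -> Mid -> f -> z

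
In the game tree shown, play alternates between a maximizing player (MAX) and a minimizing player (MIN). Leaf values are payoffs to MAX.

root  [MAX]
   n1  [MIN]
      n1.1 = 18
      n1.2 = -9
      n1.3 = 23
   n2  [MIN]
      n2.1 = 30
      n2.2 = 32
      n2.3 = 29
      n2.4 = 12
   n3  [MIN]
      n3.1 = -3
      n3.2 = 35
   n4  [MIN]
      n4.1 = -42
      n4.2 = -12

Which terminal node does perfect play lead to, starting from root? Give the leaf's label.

n2.4

n1 (MIN): min(18, -9, 23) = -9
n2 (MIN): min(30, 32, 29, 12) = 12
n3 (MIN): min(-3, 35) = -3
n4 (MIN): min(-42, -12) = -42
root (MAX): max(-9, 12, -3, -42) = 12
At root, MAX picks n2 (highest: 12).
At n2, MIN picks n2.4 (lowest: 12).
Terminal value 12.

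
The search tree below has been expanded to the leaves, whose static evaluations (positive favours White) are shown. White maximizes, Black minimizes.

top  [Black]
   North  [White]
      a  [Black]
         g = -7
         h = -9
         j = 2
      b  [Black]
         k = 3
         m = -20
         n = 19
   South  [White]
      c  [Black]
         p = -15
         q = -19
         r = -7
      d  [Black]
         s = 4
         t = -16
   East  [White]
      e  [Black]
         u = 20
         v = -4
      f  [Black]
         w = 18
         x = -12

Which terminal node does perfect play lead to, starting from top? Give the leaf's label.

a (Black): min(-7, -9, 2) = -9
b (Black): min(3, -20, 19) = -20
North (White): max(-9, -20) = -9
c (Black): min(-15, -19, -7) = -19
d (Black): min(4, -16) = -16
South (White): max(-19, -16) = -16
e (Black): min(20, -4) = -4
f (Black): min(18, -12) = -12
East (White): max(-4, -12) = -4
top (Black): min(-9, -16, -4) = -16
At top, Black picks South (lowest: -16).
At South, White picks d (highest: -16).
At d, Black picks t (lowest: -16).
Terminal value -16.

t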